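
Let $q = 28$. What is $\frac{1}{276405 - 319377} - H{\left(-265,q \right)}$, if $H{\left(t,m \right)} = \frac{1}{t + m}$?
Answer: $\frac{14245}{3394788} \approx 0.0041961$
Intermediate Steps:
$H{\left(t,m \right)} = \frac{1}{m + t}$
$\frac{1}{276405 - 319377} - H{\left(-265,q \right)} = \frac{1}{276405 - 319377} - \frac{1}{28 - 265} = \frac{1}{-42972} - \frac{1}{-237} = - \frac{1}{42972} - - \frac{1}{237} = - \frac{1}{42972} + \frac{1}{237} = \frac{14245}{3394788}$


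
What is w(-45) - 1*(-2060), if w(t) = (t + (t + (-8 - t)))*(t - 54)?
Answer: 7307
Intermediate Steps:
w(t) = (-54 + t)*(-8 + t) (w(t) = (t - 8)*(-54 + t) = (-8 + t)*(-54 + t) = (-54 + t)*(-8 + t))
w(-45) - 1*(-2060) = (432 + (-45)² - 62*(-45)) - 1*(-2060) = (432 + 2025 + 2790) + 2060 = 5247 + 2060 = 7307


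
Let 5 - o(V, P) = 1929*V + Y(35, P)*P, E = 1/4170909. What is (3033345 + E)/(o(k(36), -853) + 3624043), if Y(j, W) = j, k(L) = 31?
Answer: 6325902980303/7495340360268 ≈ 0.84398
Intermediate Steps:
E = 1/4170909 ≈ 2.3976e-7
o(V, P) = 5 - 1929*V - 35*P (o(V, P) = 5 - (1929*V + 35*P) = 5 - (35*P + 1929*V) = 5 + (-1929*V - 35*P) = 5 - 1929*V - 35*P)
(3033345 + E)/(o(k(36), -853) + 3624043) = (3033345 + 1/4170909)/((5 - 1929*31 - 35*(-853)) + 3624043) = 12651805960606/(4170909*((5 - 59799 + 29855) + 3624043)) = 12651805960606/(4170909*(-29939 + 3624043)) = (12651805960606/4170909)/3594104 = (12651805960606/4170909)*(1/3594104) = 6325902980303/7495340360268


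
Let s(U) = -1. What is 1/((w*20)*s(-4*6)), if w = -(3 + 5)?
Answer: 1/160 ≈ 0.0062500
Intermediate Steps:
w = -8 (w = -1*8 = -8)
1/((w*20)*s(-4*6)) = 1/(-8*20*(-1)) = 1/(-160*(-1)) = 1/160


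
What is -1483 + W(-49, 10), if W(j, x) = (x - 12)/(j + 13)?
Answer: -26693/18 ≈ -1482.9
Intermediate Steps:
W(j, x) = (-12 + x)/(13 + j)
-1483 + W(-49, 10) = -1483 + (-12 + 10)/(13 - 49) = -1483 - 2/(-36) = -1483 - 1/36*(-2) = -1483 + 1/18 = -26693/18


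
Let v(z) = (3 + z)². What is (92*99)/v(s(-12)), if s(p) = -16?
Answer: 9108/169 ≈ 53.893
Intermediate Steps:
(92*99)/v(s(-12)) = (92*99)/((3 - 16)²) = 9108/((-13)²) = 9108/169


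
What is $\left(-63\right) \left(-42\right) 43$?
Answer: $113778$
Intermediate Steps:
$\left(-63\right) \left(-42\right) 43 = 2646 \cdot 43 = 113778$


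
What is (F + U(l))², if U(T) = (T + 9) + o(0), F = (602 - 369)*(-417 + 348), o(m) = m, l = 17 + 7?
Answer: 257409936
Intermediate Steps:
l = 24
F = -16077 (F = 233*(-69) = -16077)
U(T) = 9 + T (U(T) = (T + 9) + 0 = (9 + T) + 0 = 9 + T)
(F + U(l))² = (-16077 + (9 + 24))² = (-16077 + 33)² = (-16044)² = 257409936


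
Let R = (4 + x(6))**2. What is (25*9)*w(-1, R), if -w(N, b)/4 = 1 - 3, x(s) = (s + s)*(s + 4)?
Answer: 1800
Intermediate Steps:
x(s) = 2*s*(4 + s) (x(s) = (2*s)*(4 + s) = 2*s*(4 + s))
R = 15376 (R = (4 + 2*6*(4 + 6))**2 = (4 + 2*6*10)**2 = (4 + 120)**2 = 124**2 = 15376)
w(N, b) = 8 (w(N, b) = -4*(1 - 3) = -4*(-2) = 8)
(25*9)*w(-1, R) = (25*9)*8 = 225*8 = 1800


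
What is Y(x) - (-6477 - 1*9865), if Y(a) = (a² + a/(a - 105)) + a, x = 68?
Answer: 778190/37 ≈ 21032.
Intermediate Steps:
Y(a) = a + a² + a/(-105 + a) (Y(a) = (a² + a/(-105 + a)) + a = a + a² + a/(-105 + a))
Y(x) - (-6477 - 1*9865) = 68*(-104 + 68² - 104*68)/(-105 + 68) - (-6477 - 1*9865) = 68*(-104 + 4624 - 7072)/(-37) - (-6477 - 9865) = 68*(-1/37)*(-2552) - 1*(-16342) = 173536/37 + 16342 = 778190/37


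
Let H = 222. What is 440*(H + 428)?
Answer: 286000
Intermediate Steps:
440*(H + 428) = 440*(222 + 428) = 440*650 = 286000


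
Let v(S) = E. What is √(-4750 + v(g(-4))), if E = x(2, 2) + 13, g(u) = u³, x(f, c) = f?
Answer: I*√4735 ≈ 68.811*I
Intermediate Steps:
E = 15 (E = 2 + 13 = 15)
v(S) = 15
√(-4750 + v(g(-4))) = √(-4750 + 15) = √(-4735) = I*√4735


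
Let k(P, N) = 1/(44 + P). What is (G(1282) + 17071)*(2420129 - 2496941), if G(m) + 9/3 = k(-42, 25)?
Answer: -1311065622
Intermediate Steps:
G(m) = -5/2 (G(m) = -3 + 1/(44 - 42) = -3 + 1/2 = -3 + ½ = -5/2)
(G(1282) + 17071)*(2420129 - 2496941) = (-5/2 + 17071)*(2420129 - 2496941) = (34137/2)*(-76812) = -1311065622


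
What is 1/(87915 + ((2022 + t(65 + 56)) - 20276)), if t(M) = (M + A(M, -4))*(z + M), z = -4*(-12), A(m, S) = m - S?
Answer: 1/111235 ≈ 8.9900e-6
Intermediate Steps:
z = 48
t(M) = (4 + 2*M)*(48 + M) (t(M) = (M + (M - 1*(-4)))*(48 + M) = (M + (M + 4))*(48 + M) = (M + (4 + M))*(48 + M) = (4 + 2*M)*(48 + M))
1/(87915 + ((2022 + t(65 + 56)) - 20276)) = 1/(87915 + ((2022 + (192 + 2*(65 + 56)² + 100*(65 + 56))) - 20276)) = 1/(87915 + ((2022 + (192 + 2*121² + 100*121)) - 20276)) = 1/(87915 + ((2022 + (192 + 2*14641 + 12100)) - 20276)) = 1/(87915 + ((2022 + (192 + 29282 + 12100)) - 20276)) = 1/(87915 + ((2022 + 41574) - 20276)) = 1/(87915 + (43596 - 20276)) = 1/(87915 + 23320) = 1/111235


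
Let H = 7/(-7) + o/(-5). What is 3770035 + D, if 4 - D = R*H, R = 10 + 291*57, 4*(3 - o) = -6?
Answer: 38015733/10 ≈ 3.8016e+6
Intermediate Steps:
o = 9/2 (o = 3 - 1/4*(-6) = 3 + 3/2 = 9/2 ≈ 4.5000)
R = 16597 (R = 10 + 16587 = 16597)
H = -19/10 (H = 7/(-7) + (9/2)/(-5) = 7*(-1/7) + (9/2)*(-1/5) = -1 - 9/10 = -19/10 ≈ -1.9000)
D = 315383/10 (D = 4 - 16597*(-19)/10 = 4 - 1*(-315343/10) = 4 + 315343/10 = 315383/10 ≈ 31538.)
3770035 + D = 3770035 + 315383/10 = 38015733/10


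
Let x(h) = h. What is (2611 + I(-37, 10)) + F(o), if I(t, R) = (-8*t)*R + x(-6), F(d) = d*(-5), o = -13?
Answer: 5630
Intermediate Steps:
F(d) = -5*d
I(t, R) = -6 - 8*R*t (I(t, R) = (-8*t)*R - 6 = -8*R*t - 6 = -6 - 8*R*t)
(2611 + I(-37, 10)) + F(o) = (2611 + (-6 - 8*10*(-37))) - 5*(-13) = (2611 + (-6 + 2960)) + 65 = (2611 + 2954) + 65 = 5565 + 65 = 5630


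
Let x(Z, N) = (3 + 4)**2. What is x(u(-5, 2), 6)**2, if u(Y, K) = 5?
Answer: 2401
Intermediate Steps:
x(Z, N) = 49 (x(Z, N) = 7**2 = 49)
x(u(-5, 2), 6)**2 = 49**2 = 2401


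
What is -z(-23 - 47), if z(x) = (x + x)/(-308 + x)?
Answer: -10/27 ≈ -0.37037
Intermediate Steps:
z(x) = 2*x/(-308 + x) (z(x) = (2*x)/(-308 + x) = 2*x/(-308 + x))
-z(-23 - 47) = -2*(-23 - 47)/(-308 + (-23 - 47)) = -2*(-70)/(-308 - 70) = -2*(-70)/(-378) = -2*(-70)*(-1)/378 = -1*10/27 = -10/27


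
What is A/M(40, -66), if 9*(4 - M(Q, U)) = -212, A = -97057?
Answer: -873513/248 ≈ -3522.2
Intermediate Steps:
M(Q, U) = 248/9 (M(Q, U) = 4 - 1/9*(-212) = 4 + 212/9 = 248/9)
A/M(40, -66) = -97057/248/9 = -97057*9/248 = -873513/248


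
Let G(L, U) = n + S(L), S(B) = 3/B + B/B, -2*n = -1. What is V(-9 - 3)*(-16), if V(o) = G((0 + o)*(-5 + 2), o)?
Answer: -76/3 ≈ -25.333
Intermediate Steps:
n = 1/2 (n = -1/2*(-1) = 1/2 ≈ 0.50000)
S(B) = 1 + 3/B (S(B) = 3/B + 1 = 1 + 3/B)
G(L, U) = 1/2 + (3 + L)/L
V(o) = 3/2 - 1/o (V(o) = 3/2 + 3/(((0 + o)*(-5 + 2))) = 3/2 + 3/((o*(-3))) = 3/2 + 3/((-3*o)) = 3/2 + 3*(-1/(3*o)) = 3/2 - 1/o)
V(-9 - 3)*(-16) = (3/2 - 1/(-9 - 3))*(-16) = (3/2 - 1/(-12))*(-16) = (3/2 - 1*(-1/12))*(-16) = (3/2 + 1/12)*(-16) = (19/12)*(-16) = -76/3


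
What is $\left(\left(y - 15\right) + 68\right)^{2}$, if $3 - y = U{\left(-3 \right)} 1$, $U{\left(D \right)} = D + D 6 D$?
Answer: $25$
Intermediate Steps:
$U{\left(D \right)} = D + 6 D^{2}$ ($U{\left(D \right)} = D + 6 D D = D + 6 D^{2}$)
$y = -48$ ($y = 3 - - 3 \left(1 + 6 \left(-3\right)\right) 1 = 3 - - 3 \left(1 - 18\right) 1 = 3 - \left(-3\right) \left(-17\right) 1 = 3 - 51 \cdot 1 = 3 - 51 = -48$)
$\left(\left(y - 15\right) + 68\right)^{2} = \left(\left(-48 - 15\right) + 68\right)^{2} = \left(-63 + 68\right)^{2} = 5^{2} = 25$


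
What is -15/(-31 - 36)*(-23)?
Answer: -345/67 ≈ -5.1493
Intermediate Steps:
-15/(-31 - 36)*(-23) = -15/(-67)*(-23) = -15*(-1/67)*(-23) = (15/67)*(-23) = -345/67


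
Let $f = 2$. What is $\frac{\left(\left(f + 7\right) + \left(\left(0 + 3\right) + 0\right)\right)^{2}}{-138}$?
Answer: $- \frac{24}{23} \approx -1.0435$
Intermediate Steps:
$\frac{\left(\left(f + 7\right) + \left(\left(0 + 3\right) + 0\right)\right)^{2}}{-138} = \frac{\left(\left(2 + 7\right) + \left(\left(0 + 3\right) + 0\right)\right)^{2}}{-138} = \left(9 + \left(3 + 0\right)\right)^{2} \left(- \frac{1}{138}\right) = \left(9 + 3\right)^{2} \left(- \frac{1}{138}\right) = 12^{2} \left(- \frac{1}{138}\right) = 144 \left(- \frac{1}{138}\right) = - \frac{24}{23}$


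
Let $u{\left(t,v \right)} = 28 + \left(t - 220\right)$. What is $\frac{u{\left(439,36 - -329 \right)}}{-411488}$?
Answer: $- \frac{247}{411488} \approx -0.00060026$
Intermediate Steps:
$u{\left(t,v \right)} = -192 + t$ ($u{\left(t,v \right)} = 28 + \left(-220 + t\right) = -192 + t$)
$\frac{u{\left(439,36 - -329 \right)}}{-411488} = \frac{-192 + 439}{-411488} = 247 \left(- \frac{1}{411488}\right) = - \frac{247}{411488}$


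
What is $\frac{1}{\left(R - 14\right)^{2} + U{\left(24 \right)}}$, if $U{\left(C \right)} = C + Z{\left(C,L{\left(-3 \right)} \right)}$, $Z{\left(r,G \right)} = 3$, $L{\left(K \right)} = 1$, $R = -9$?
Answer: $\frac{1}{556} \approx 0.0017986$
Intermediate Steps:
$U{\left(C \right)} = 3 + C$ ($U{\left(C \right)} = C + 3 = 3 + C$)
$\frac{1}{\left(R - 14\right)^{2} + U{\left(24 \right)}} = \frac{1}{\left(-9 - 14\right)^{2} + \left(3 + 24\right)} = \frac{1}{\left(-23\right)^{2} + 27} = \frac{1}{529 + 27} = \frac{1}{556}$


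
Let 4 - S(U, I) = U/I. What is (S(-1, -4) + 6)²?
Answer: 1521/16 ≈ 95.063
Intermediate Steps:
S(U, I) = 4 - U/I
(S(-1, -4) + 6)² = ((4 - 1*(-1)/(-4)) + 6)² = ((4 - 1*(-1)*(-¼)) + 6)² = ((4 - ¼) + 6)² = (15/4 + 6)² = (39/4)² = 1521/16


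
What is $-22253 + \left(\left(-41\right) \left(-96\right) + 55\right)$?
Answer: $-18262$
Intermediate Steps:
$-22253 + \left(\left(-41\right) \left(-96\right) + 55\right) = -22253 + \left(3936 + 55\right) = -22253 + 3991 = -18262$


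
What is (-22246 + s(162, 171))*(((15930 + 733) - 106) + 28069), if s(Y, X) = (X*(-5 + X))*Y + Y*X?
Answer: 205457568488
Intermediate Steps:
s(Y, X) = X*Y + X*Y*(-5 + X) (s(Y, X) = X*Y*(-5 + X) + X*Y = X*Y + X*Y*(-5 + X))
(-22246 + s(162, 171))*(((15930 + 733) - 106) + 28069) = (-22246 + 171*162*(-4 + 171))*(((15930 + 733) - 106) + 28069) = (-22246 + 171*162*167)*((16663 - 106) + 28069) = (-22246 + 4626234)*(16557 + 28069) = 4603988*44626 = 205457568488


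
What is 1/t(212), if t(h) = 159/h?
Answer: 4/3 ≈ 1.3333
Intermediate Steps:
1/t(212) = 1/(159/212) = 1/(159*(1/212)) = 1/(3/4) = 4/3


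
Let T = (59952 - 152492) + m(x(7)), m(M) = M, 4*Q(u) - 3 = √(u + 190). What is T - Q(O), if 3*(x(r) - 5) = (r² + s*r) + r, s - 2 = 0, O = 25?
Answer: -1110149/12 - √215/4 ≈ -92516.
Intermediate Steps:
s = 2 (s = 2 + 0 = 2)
Q(u) = ¾ + √(190 + u)/4 (Q(u) = ¾ + √(u + 190)/4 = ¾ + √(190 + u)/4)
x(r) = 5 + r + r²/3 (x(r) = 5 + ((r² + 2*r) + r)/3 = 5 + (r² + 3*r)/3 = 5 + (r + r²/3) = 5 + r + r²/3)
T = -277535/3 (T = (59952 - 152492) + (5 + 7 + (⅓)*7²) = -92540 + (5 + 7 + (⅓)*49) = -92540 + (5 + 7 + 49/3) = -92540 + 85/3 = -277535/3 ≈ -92512.)
T - Q(O) = -277535/3 - (¾ + √(190 + 25)/4) = -277535/3 - (¾ + √215/4) = -277535/3 + (-¾ - √215/4) = -1110149/12 - √215/4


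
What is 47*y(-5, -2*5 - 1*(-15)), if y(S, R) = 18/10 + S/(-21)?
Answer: 10058/105 ≈ 95.791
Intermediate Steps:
y(S, R) = 9/5 - S/21 (y(S, R) = 18*(⅒) + S*(-1/21) = 9/5 - S/21)
47*y(-5, -2*5 - 1*(-15)) = 47*(9/5 - 1/21*(-5)) = 47*(9/5 + 5/21) = 47*(214/105) = 10058/105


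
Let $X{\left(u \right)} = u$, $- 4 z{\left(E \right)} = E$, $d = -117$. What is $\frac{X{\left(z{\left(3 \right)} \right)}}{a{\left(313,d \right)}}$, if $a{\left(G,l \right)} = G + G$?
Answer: $- \frac{3}{2504} \approx -0.0011981$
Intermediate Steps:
$z{\left(E \right)} = - \frac{E}{4}$
$a{\left(G,l \right)} = 2 G$
$\frac{X{\left(z{\left(3 \right)} \right)}}{a{\left(313,d \right)}} = \frac{\left(- \frac{1}{4}\right) 3}{2 \cdot 313} = - \frac{3}{4 \cdot 626} = \left(- \frac{3}{4}\right) \frac{1}{626} = - \frac{3}{2504}$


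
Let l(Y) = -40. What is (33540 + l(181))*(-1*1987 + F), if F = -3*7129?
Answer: -783029000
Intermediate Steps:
F = -21387
(33540 + l(181))*(-1*1987 + F) = (33540 - 40)*(-1*1987 - 21387) = 33500*(-1987 - 21387) = 33500*(-23374) = -783029000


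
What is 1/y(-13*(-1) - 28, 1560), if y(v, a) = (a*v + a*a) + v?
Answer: 1/2410185 ≈ 4.1491e-7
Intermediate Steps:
y(v, a) = v + a² + a*v (y(v, a) = (a*v + a²) + v = (a² + a*v) + v = v + a² + a*v)
1/y(-13*(-1) - 28, 1560) = 1/((-13*(-1) - 28) + 1560² + 1560*(-13*(-1) - 28)) = 1/((13 - 28) + 2433600 + 1560*(13 - 28)) = 1/(-15 + 2433600 + 1560*(-15)) = 1/(-15 + 2433600 - 23400) = 1/2410185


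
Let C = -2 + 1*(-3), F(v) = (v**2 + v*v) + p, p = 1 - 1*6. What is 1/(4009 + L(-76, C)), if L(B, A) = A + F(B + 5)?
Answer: 1/14081 ≈ 7.1018e-5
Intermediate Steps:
p = -5 (p = 1 - 6 = -5)
F(v) = -5 + 2*v**2 (F(v) = (v**2 + v*v) - 5 = (v**2 + v**2) - 5 = 2*v**2 - 5 = -5 + 2*v**2)
C = -5 (C = -2 - 3 = -5)
L(B, A) = -5 + A + 2*(5 + B)**2 (L(B, A) = A + (-5 + 2*(B + 5)**2) = A + (-5 + 2*(5 + B)**2) = -5 + A + 2*(5 + B)**2)
1/(4009 + L(-76, C)) = 1/(4009 + (-5 - 5 + 2*(5 - 76)**2)) = 1/(4009 + (-5 - 5 + 2*(-71)**2)) = 1/(4009 + (-5 - 5 + 2*5041)) = 1/(4009 + (-5 - 5 + 10082)) = 1/(4009 + 10072) = 1/14081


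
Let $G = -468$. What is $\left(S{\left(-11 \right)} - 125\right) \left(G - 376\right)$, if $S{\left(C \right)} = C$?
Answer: $114784$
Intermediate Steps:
$\left(S{\left(-11 \right)} - 125\right) \left(G - 376\right) = \left(-11 - 125\right) \left(-468 - 376\right) = \left(-136\right) \left(-844\right) = 114784$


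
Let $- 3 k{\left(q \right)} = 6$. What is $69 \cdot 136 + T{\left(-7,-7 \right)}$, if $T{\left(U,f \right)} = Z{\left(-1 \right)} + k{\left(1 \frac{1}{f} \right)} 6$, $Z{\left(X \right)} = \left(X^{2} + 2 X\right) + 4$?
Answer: $9375$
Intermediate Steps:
$k{\left(q \right)} = -2$ ($k{\left(q \right)} = \left(- \frac{1}{3}\right) 6 = -2$)
$Z{\left(X \right)} = 4 + X^{2} + 2 X$
$T{\left(U,f \right)} = -9$ ($T{\left(U,f \right)} = \left(4 + \left(-1\right)^{2} + 2 \left(-1\right)\right) - 12 = \left(4 + 1 - 2\right) - 12 = 3 - 12 = -9$)
$69 \cdot 136 + T{\left(-7,-7 \right)} = 69 \cdot 136 - 9 = 9384 - 9 = 9375$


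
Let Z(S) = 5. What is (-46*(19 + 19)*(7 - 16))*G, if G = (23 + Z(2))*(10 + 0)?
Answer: 4404960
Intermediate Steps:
G = 280 (G = (23 + 5)*(10 + 0) = 28*10 = 280)
(-46*(19 + 19)*(7 - 16))*G = -46*(19 + 19)*(7 - 16)*280 = -1748*(-9)*280 = -46*(-342)*280 = 15732*280 = 4404960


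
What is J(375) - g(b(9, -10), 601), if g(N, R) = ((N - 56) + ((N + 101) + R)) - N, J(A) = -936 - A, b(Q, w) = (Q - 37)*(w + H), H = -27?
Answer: -2993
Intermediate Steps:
b(Q, w) = (-37 + Q)*(-27 + w) (b(Q, w) = (Q - 37)*(w - 27) = (-37 + Q)*(-27 + w))
g(N, R) = 45 + N + R (g(N, R) = ((-56 + N) + ((101 + N) + R)) - N = ((-56 + N) + (101 + N + R)) - N = (45 + R + 2*N) - N = 45 + N + R)
J(375) - g(b(9, -10), 601) = (-936 - 1*375) - (45 + (999 - 37*(-10) - 27*9 + 9*(-10)) + 601) = (-936 - 375) - (45 + (999 + 370 - 243 - 90) + 601) = -1311 - (45 + 1036 + 601) = -1311 - 1*1682 = -1311 - 1682 = -2993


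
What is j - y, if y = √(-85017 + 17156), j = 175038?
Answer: 175038 - I*√67861 ≈ 1.7504e+5 - 260.5*I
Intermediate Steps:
y = I*√67861 (y = √(-67861) = I*√67861 ≈ 260.5*I)
j - y = 175038 - I*√67861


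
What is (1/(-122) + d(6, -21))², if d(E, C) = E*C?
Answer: 236329129/14884 ≈ 15878.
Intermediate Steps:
d(E, C) = C*E
(1/(-122) + d(6, -21))² = (1/(-122) - 21*6)² = (-1/122 - 126)² = (-15373/122)² = 236329129/14884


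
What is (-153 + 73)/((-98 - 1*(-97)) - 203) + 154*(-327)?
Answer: -2568238/51 ≈ -50358.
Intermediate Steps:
(-153 + 73)/((-98 - 1*(-97)) - 203) + 154*(-327) = -80/((-98 + 97) - 203) - 50358 = -80/(-1 - 203) - 50358 = -80/(-204) - 50358 = -80*(-1/204) - 50358 = 20/51 - 50358 = -2568238/51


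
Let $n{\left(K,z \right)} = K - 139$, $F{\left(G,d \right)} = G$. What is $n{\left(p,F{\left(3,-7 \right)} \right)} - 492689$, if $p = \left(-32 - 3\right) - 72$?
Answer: $-492935$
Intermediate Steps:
$p = -107$ ($p = -35 - 72 = -107$)
$n{\left(K,z \right)} = -139 + K$ ($n{\left(K,z \right)} = K - 139 = -139 + K$)
$n{\left(p,F{\left(3,-7 \right)} \right)} - 492689 = \left(-139 - 107\right) - 492689 = -246 - 492689 = -492935$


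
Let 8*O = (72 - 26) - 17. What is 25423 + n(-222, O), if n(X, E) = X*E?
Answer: 98473/4 ≈ 24618.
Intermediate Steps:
O = 29/8 (O = ((72 - 26) - 17)/8 = (46 - 17)/8 = (1/8)*29 = 29/8 ≈ 3.6250)
n(X, E) = E*X
25423 + n(-222, O) = 25423 + (29/8)*(-222) = 25423 - 3219/4 = 98473/4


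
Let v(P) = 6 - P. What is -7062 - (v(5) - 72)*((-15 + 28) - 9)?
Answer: -6778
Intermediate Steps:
-7062 - (v(5) - 72)*((-15 + 28) - 9) = -7062 - ((6 - 1*5) - 72)*((-15 + 28) - 9) = -7062 - ((6 - 5) - 72)*(13 - 9) = -7062 - (1 - 72)*4 = -7062 - (-71)*4 = -7062 - 1*(-284) = -7062 + 284 = -6778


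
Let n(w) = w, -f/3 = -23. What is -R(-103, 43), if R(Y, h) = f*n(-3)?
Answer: 207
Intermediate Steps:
f = 69 (f = -3*(-23) = 69)
R(Y, h) = -207 (R(Y, h) = 69*(-3) = -207)
-R(-103, 43) = -1*(-207) = 207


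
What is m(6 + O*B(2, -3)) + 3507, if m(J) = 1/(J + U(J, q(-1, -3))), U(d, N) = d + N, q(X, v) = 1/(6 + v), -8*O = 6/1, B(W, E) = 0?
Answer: 129762/37 ≈ 3507.1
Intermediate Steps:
O = -¾ (O = -3/(4*1) = -3/4 = -⅛*6 = -¾ ≈ -0.75000)
U(d, N) = N + d
m(J) = 1/(⅓ + 2*J) (m(J) = 1/(J + (1/(6 - 3) + J)) = 1/(J + (1/3 + J)) = 1/(J + (⅓ + J)) = 1/(⅓ + 2*J))
m(6 + O*B(2, -3)) + 3507 = 3/(1 + 6*(6 - ¾*0)) + 3507 = 3/(1 + 6*(6 + 0)) + 3507 = 3/(1 + 6*6) + 3507 = 3/(1 + 36) + 3507 = 3/37 + 3507 = 129762/37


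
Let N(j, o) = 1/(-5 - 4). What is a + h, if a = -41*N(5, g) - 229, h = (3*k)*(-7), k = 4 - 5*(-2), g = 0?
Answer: -4666/9 ≈ -518.44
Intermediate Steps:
N(j, o) = -⅑ (N(j, o) = 1/(-9) = -⅑)
k = 14 (k = 4 + 10 = 14)
h = -294 (h = (3*14)*(-7) = 42*(-7) = -294)
a = -2020/9 (a = -41*(-⅑) - 229 = 41/9 - 229 = -2020/9 ≈ -224.44)
a + h = -2020/9 - 294 = -4666/9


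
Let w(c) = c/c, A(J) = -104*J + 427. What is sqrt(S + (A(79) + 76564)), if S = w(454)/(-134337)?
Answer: sqrt(1241143193473638)/134337 ≈ 262.25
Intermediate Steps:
A(J) = 427 - 104*J
w(c) = 1
S = -1/134337 (S = 1/(-134337) = 1*(-1/134337) = -1/134337 ≈ -7.4440e-6)
sqrt(S + (A(79) + 76564)) = sqrt(-1/134337 + ((427 - 104*79) + 76564)) = sqrt(-1/134337 + ((427 - 8216) + 76564)) = sqrt(-1/134337 + (-7789 + 76564)) = sqrt(-1/134337 + 68775) = sqrt(9239027174/134337) = sqrt(1241143193473638)/134337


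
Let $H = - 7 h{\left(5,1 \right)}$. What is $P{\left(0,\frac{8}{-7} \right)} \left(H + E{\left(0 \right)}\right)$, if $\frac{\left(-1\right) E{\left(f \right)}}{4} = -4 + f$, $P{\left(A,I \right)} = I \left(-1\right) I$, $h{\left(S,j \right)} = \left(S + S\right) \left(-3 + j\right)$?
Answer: $- \frac{9984}{49} \approx -203.76$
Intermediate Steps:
$h{\left(S,j \right)} = 2 S \left(-3 + j\right)$
$P{\left(A,I \right)} = - I^{2}$ ($P{\left(A,I \right)} = - I I = - I^{2}$)
$E{\left(f \right)} = 16 - 4 f$ ($E{\left(f \right)} = - 4 \left(-4 + f\right) = 16 - 4 f$)
$H = 140$ ($H = - 7 \cdot 2 \cdot 5 \left(-3 + 1\right) = - 7 \cdot 2 \cdot 5 \left(-2\right) = \left(-7\right) \left(-20\right) = 140$)
$P{\left(0,\frac{8}{-7} \right)} \left(H + E{\left(0 \right)}\right) = - \left(\frac{8}{-7}\right)^{2} \left(140 + \left(16 - 0\right)\right) = - \left(8 \left(- \frac{1}{7}\right)\right)^{2} \left(140 + \left(16 + 0\right)\right) = - \left(- \frac{8}{7}\right)^{2} \left(140 + 16\right) = \left(-1\right) \frac{64}{49} \cdot 156 = \left(- \frac{64}{49}\right) 156 = - \frac{9984}{49}$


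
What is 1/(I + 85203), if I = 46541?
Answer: 1/131744 ≈ 7.5905e-6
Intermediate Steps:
1/(I + 85203) = 1/(46541 + 85203) = 1/131744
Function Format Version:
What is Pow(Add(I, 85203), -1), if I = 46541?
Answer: Rational(1, 131744) ≈ 7.5905e-6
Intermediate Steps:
Pow(Add(I, 85203), -1) = Pow(Add(46541, 85203), -1) = Pow(131744, -1) = Rational(1, 131744)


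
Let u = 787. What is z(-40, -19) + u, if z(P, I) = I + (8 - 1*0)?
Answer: 776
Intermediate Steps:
z(P, I) = 8 + I (z(P, I) = I + (8 + 0) = I + 8 = 8 + I)
z(-40, -19) + u = (8 - 19) + 787 = -11 + 787 = 776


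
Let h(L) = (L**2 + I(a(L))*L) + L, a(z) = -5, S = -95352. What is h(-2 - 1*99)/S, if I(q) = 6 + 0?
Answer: -4747/47676 ≈ -0.099568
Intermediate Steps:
I(q) = 6
h(L) = L**2 + 7*L (h(L) = (L**2 + 6*L) + L = L**2 + 7*L)
h(-2 - 1*99)/S = ((-2 - 1*99)*(7 + (-2 - 1*99)))/(-95352) = ((-2 - 99)*(7 + (-2 - 99)))*(-1/95352) = -101*(7 - 101)*(-1/95352) = -101*(-94)*(-1/95352) = 9494*(-1/95352) = -4747/47676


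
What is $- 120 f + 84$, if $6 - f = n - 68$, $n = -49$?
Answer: $-14676$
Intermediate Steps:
$f = 123$ ($f = 6 - \left(-49 - 68\right) = 6 - -117 = 6 + 117 = 123$)
$- 120 f + 84 = \left(-120\right) 123 + 84 = -14760 + 84 = -14676$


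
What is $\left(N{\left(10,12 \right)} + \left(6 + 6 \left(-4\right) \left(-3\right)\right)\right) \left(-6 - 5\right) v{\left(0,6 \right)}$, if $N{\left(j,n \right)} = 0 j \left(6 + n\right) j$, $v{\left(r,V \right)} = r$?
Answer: $0$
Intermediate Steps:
$N{\left(j,n \right)} = 0$ ($N{\left(j,n \right)} = 0 j \left(6 + n\right) = 0$)
$\left(N{\left(10,12 \right)} + \left(6 + 6 \left(-4\right) \left(-3\right)\right)\right) \left(-6 - 5\right) v{\left(0,6 \right)} = \left(0 + \left(6 + 6 \left(-4\right) \left(-3\right)\right)\right) \left(-6 - 5\right) 0 = \left(0 + \left(6 - -72\right)\right) \left(\left(-11\right) 0\right) = \left(0 + \left(6 + 72\right)\right) 0 = \left(0 + 78\right) 0 = 78 \cdot 0 = 0$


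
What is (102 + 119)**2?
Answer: 48841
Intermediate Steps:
(102 + 119)**2 = 221**2 = 48841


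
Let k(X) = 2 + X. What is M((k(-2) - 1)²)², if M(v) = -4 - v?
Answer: 25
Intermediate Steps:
M((k(-2) - 1)²)² = (-4 - ((2 - 2) - 1)²)² = (-4 - (0 - 1)²)² = (-4 - 1*(-1)²)² = (-4 - 1*1)² = (-4 - 1)² = (-5)² = 25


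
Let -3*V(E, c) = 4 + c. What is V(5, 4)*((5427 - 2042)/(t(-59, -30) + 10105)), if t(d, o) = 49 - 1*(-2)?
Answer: -6770/7617 ≈ -0.88880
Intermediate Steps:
V(E, c) = -4/3 - c/3 (V(E, c) = -(4 + c)/3 = -4/3 - c/3)
t(d, o) = 51 (t(d, o) = 49 + 2 = 51)
V(5, 4)*((5427 - 2042)/(t(-59, -30) + 10105)) = (-4/3 - 1/3*4)*((5427 - 2042)/(51 + 10105)) = (-4/3 - 4/3)*(3385/10156) = -27080/(3*10156) = -8/3*3385/10156 = -6770/7617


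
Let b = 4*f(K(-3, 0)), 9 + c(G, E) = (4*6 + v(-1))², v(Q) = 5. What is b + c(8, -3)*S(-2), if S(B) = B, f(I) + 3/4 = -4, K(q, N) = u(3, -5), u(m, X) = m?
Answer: -1683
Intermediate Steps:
K(q, N) = 3
f(I) = -19/4 (f(I) = -¾ - 4 = -19/4)
c(G, E) = 832 (c(G, E) = -9 + (4*6 + 5)² = -9 + (24 + 5)² = -9 + 29² = -9 + 841 = 832)
b = -19 (b = 4*(-19/4) = -19)
b + c(8, -3)*S(-2) = -19 + 832*(-2) = -19 - 1664 = -1683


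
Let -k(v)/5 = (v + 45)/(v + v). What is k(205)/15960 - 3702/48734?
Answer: -34693321/455565432 ≈ -0.076154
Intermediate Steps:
k(v) = -5*(45 + v)/(2*v) (k(v) = -5*(v + 45)/(v + v) = -5*(45 + v)/(2*v))
k(205)/15960 - 3702/48734 = ((5/2)*(-45 - 1*205)/205)/15960 - 3702/48734 = ((5/2)*(1/205)*(-45 - 205))*(1/15960) - 3702*1/48734 = ((5/2)*(1/205)*(-250))*(1/15960) - 1851/24367 = -125/41*1/15960 - 1851/24367 = -25/130872 - 1851/24367 = -34693321/455565432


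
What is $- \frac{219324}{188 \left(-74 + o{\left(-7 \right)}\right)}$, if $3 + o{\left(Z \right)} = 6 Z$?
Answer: $\frac{7833}{799} \approx 9.8035$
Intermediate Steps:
$o{\left(Z \right)} = -3 + 6 Z$
$- \frac{219324}{188 \left(-74 + o{\left(-7 \right)}\right)} = - \frac{219324}{188 \left(-74 + \left(-3 + 6 \left(-7\right)\right)\right)} = - \frac{219324}{188 \left(-74 - 45\right)} = - \frac{219324}{188 \left(-119\right)} = - \frac{219324}{-22372} = \left(-219324\right) \left(- \frac{1}{22372}\right) = \frac{7833}{799}$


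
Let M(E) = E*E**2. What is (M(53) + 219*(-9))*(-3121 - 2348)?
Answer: -803428914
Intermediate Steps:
M(E) = E**3
(M(53) + 219*(-9))*(-3121 - 2348) = (53**3 + 219*(-9))*(-3121 - 2348) = (148877 - 1971)*(-5469) = 146906*(-5469) = -803428914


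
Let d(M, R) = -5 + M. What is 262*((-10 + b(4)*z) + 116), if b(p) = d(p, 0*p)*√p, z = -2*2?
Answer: 29868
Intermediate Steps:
z = -4
b(p) = √p*(-5 + p) (b(p) = (-5 + p)*√p = √p*(-5 + p))
262*((-10 + b(4)*z) + 116) = 262*((-10 + (√4*(-5 + 4))*(-4)) + 116) = 262*((-10 + (2*(-1))*(-4)) + 116) = 262*((-10 - 2*(-4)) + 116) = 262*((-10 + 8) + 116) = 262*(-2 + 116) = 262*114 = 29868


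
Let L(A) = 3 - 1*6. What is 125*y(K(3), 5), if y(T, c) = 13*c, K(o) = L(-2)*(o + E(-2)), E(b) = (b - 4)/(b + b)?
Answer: 8125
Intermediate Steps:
L(A) = -3 (L(A) = 3 - 6 = -3)
E(b) = (-4 + b)/(2*b) (E(b) = (-4 + b)/((2*b)) = (-4 + b)*(1/(2*b)) = (-4 + b)/(2*b))
K(o) = -9/2 - 3*o (K(o) = -3*(o + (½)*(-4 - 2)/(-2)) = -3*(o + (½)*(-½)*(-6)) = -3*(o + 3/2) = -3*(3/2 + o) = -9/2 - 3*o)
125*y(K(3), 5) = 125*(13*5) = 125*65 = 8125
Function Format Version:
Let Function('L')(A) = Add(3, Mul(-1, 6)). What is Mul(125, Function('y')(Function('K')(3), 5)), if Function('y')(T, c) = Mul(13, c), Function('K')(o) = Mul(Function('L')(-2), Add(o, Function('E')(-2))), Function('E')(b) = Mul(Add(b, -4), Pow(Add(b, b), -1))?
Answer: 8125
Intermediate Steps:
Function('L')(A) = -3 (Function('L')(A) = Add(3, -6) = -3)
Function('E')(b) = Mul(Rational(1, 2), Pow(b, -1), Add(-4, b)) (Function('E')(b) = Mul(Add(-4, b), Pow(Mul(2, b), -1)) = Mul(Add(-4, b), Mul(Rational(1, 2), Pow(b, -1))) = Mul(Rational(1, 2), Pow(b, -1), Add(-4, b)))
Function('K')(o) = Add(Rational(-9, 2), Mul(-3, o)) (Function('K')(o) = Mul(-3, Add(o, Mul(Rational(1, 2), Pow(-2, -1), Add(-4, -2)))) = Mul(-3, Add(o, Mul(Rational(1, 2), Rational(-1, 2), -6))) = Mul(-3, Add(o, Rational(3, 2))) = Mul(-3, Add(Rational(3, 2), o)) = Add(Rational(-9, 2), Mul(-3, o)))
Mul(125, Function('y')(Function('K')(3), 5)) = Mul(125, Mul(13, 5)) = Mul(125, 65) = 8125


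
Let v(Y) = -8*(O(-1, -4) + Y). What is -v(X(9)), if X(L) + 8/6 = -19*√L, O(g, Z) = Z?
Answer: -1496/3 ≈ -498.67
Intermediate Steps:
X(L) = -4/3 - 19*√L
v(Y) = 32 - 8*Y (v(Y) = -8*(-4 + Y) = 32 - 8*Y)
-v(X(9)) = -(32 - 8*(-4/3 - 19*√9)) = -(32 - 8*(-4/3 - 19*3)) = -(32 - 8*(-4/3 - 57)) = -(32 - 8*(-175/3)) = -(32 + 1400/3) = -1*1496/3 = -1496/3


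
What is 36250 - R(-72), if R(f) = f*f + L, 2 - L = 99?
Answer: 31163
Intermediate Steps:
L = -97 (L = 2 - 1*99 = 2 - 99 = -97)
R(f) = -97 + f² (R(f) = f*f - 97 = f² - 97 = -97 + f²)
36250 - R(-72) = 36250 - (-97 + (-72)²) = 36250 - (-97 + 5184) = 36250 - 1*5087 = 36250 - 5087 = 31163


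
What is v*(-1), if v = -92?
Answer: 92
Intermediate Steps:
v*(-1) = -92*(-1) = 92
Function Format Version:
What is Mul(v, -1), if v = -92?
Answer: 92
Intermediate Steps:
Mul(v, -1) = Mul(-92, -1) = 92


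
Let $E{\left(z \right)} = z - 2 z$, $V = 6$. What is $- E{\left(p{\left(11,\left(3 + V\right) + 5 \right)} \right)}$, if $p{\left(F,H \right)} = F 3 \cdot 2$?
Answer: $66$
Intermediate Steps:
$p{\left(F,H \right)} = 6 F$ ($p{\left(F,H \right)} = 3 F 2 = 6 F$)
$E{\left(z \right)} = - z$
$- E{\left(p{\left(11,\left(3 + V\right) + 5 \right)} \right)} = - \left(-1\right) 6 \cdot 11 = - \left(-1\right) 66 = \left(-1\right) \left(-66\right) = 66$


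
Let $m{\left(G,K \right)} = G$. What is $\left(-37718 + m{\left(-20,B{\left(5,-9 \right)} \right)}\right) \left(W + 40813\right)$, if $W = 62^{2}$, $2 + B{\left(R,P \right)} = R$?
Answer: $-1685265866$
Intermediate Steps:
$B{\left(R,P \right)} = -2 + R$
$W = 3844$
$\left(-37718 + m{\left(-20,B{\left(5,-9 \right)} \right)}\right) \left(W + 40813\right) = \left(-37718 - 20\right) \left(3844 + 40813\right) = \left(-37738\right) 44657 = -1685265866$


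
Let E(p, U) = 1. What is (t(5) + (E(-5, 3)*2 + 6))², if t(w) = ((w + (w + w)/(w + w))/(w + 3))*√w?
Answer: 1069/16 + 12*√5 ≈ 93.645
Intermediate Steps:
t(w) = √w*(1 + w)/(3 + w) (t(w) = ((w + (2*w)/((2*w)))/(3 + w))*√w = ((w + (2*w)*(1/(2*w)))/(3 + w))*√w = ((w + 1)/(3 + w))*√w = ((1 + w)/(3 + w))*√w = √w*(1 + w)/(3 + w))
(t(5) + (E(-5, 3)*2 + 6))² = (√5*(1 + 5)/(3 + 5) + (1*2 + 6))² = (√5*6/8 + (2 + 6))² = (√5*(⅛)*6 + 8)² = (3*√5/4 + 8)² = (8 + 3*√5/4)²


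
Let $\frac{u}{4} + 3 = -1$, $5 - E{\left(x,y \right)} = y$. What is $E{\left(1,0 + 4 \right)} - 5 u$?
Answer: $81$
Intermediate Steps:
$E{\left(x,y \right)} = 5 - y$
$u = -16$ ($u = -12 + 4 \left(-1\right) = -12 - 4 = -16$)
$E{\left(1,0 + 4 \right)} - 5 u = \left(5 - \left(0 + 4\right)\right) - -80 = \left(5 - 4\right) + 80 = 1 + 80 = 81$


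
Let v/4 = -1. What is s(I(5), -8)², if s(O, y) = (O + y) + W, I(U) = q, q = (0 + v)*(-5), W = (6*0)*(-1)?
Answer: 144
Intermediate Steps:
v = -4 (v = 4*(-1) = -4)
W = 0 (W = 0*(-1) = 0)
q = 20 (q = (0 - 4)*(-5) = -4*(-5) = 20)
I(U) = 20
s(O, y) = O + y (s(O, y) = (O + y) + 0 = O + y)
s(I(5), -8)² = (20 - 8)² = 12² = 144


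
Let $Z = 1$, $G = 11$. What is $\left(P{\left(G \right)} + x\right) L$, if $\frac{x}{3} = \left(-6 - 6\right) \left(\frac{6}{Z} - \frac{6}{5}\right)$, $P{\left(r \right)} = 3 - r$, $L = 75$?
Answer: $-13560$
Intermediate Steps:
$x = - \frac{864}{5}$ ($x = 3 \left(-6 - 6\right) \left(\frac{6}{1} - \frac{6}{5}\right) = 3 \left(-6 - 6\right) \left(6 \cdot 1 - \frac{6}{5}\right) = 3 \left(- 12 \left(6 - \frac{6}{5}\right)\right) = 3 \left(\left(-12\right) \frac{24}{5}\right) = 3 \left(- \frac{288}{5}\right) = - \frac{864}{5} \approx -172.8$)
$\left(P{\left(G \right)} + x\right) L = \left(\left(3 - 11\right) - \frac{864}{5}\right) 75 = \left(-8 - \frac{864}{5}\right) 75 = \left(- \frac{904}{5}\right) 75 = -13560$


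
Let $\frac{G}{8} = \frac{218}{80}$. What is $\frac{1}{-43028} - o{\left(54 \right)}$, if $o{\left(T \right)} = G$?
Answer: $- \frac{4690057}{215140} \approx -21.8$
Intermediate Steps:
$G = \frac{109}{5}$ ($G = 8 \cdot \frac{218}{80} = 8 \cdot 218 \cdot \frac{1}{80} = 8 \cdot \frac{109}{40} = \frac{109}{5} \approx 21.8$)
$o{\left(T \right)} = \frac{109}{5}$
$\frac{1}{-43028} - o{\left(54 \right)} = \frac{1}{-43028} - \frac{109}{5} = - \frac{1}{43028} - \frac{109}{5} = - \frac{4690057}{215140}$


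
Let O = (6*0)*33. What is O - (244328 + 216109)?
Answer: -460437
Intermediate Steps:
O = 0 (O = 0*33 = 0)
O - (244328 + 216109) = 0 - (244328 + 216109) = 0 - 1*460437 = 0 - 460437 = -460437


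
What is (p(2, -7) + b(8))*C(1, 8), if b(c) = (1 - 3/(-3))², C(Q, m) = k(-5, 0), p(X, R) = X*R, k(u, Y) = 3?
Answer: -30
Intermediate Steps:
p(X, R) = R*X
C(Q, m) = 3
b(c) = 4 (b(c) = (1 - 3*(-⅓))² = (1 + 1)² = 2² = 4)
(p(2, -7) + b(8))*C(1, 8) = (-7*2 + 4)*3 = (-14 + 4)*3 = -10*3 = -30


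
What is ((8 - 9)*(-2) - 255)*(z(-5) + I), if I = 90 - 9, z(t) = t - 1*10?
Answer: -16698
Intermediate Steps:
z(t) = -10 + t (z(t) = t - 10 = -10 + t)
I = 81
((8 - 9)*(-2) - 255)*(z(-5) + I) = ((8 - 9)*(-2) - 255)*((-10 - 5) + 81) = (-1*(-2) - 255)*(-15 + 81) = (2 - 255)*66 = -253*66 = -16698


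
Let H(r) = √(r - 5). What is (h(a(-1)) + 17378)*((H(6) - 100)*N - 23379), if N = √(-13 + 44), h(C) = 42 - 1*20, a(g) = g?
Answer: -406794600 - 1722600*√31 ≈ -4.1639e+8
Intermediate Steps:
h(C) = 22 (h(C) = 42 - 20 = 22)
N = √31 ≈ 5.5678
H(r) = √(-5 + r)
(h(a(-1)) + 17378)*((H(6) - 100)*N - 23379) = (22 + 17378)*((√(-5 + 6) - 100)*√31 - 23379) = 17400*((√1 - 100)*√31 - 23379) = 17400*((1 - 100)*√31 - 23379) = 17400*(-99*√31 - 23379) = 17400*(-23379 - 99*√31) = -406794600 - 1722600*√31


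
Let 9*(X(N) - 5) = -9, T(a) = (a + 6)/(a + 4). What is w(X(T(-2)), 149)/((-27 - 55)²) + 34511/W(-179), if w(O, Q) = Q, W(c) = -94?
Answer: -116018979/316028 ≈ -367.12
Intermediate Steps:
T(a) = (6 + a)/(4 + a)
X(N) = 4 (X(N) = 5 + (⅑)*(-9) = 5 - 1 = 4)
w(X(T(-2)), 149)/((-27 - 55)²) + 34511/W(-179) = 149/((-27 - 55)²) + 34511/(-94) = 149/((-82)²) + 34511*(-1/94) = 149/6724 - 34511/94 = -116018979/316028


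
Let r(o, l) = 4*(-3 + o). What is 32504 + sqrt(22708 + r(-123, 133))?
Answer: 32504 + 2*sqrt(5551) ≈ 32653.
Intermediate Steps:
r(o, l) = -12 + 4*o
32504 + sqrt(22708 + r(-123, 133)) = 32504 + sqrt(22708 + (-12 + 4*(-123))) = 32504 + sqrt(22708 + (-12 - 492)) = 32504 + sqrt(22708 - 504) = 32504 + sqrt(22204) = 32504 + 2*sqrt(5551)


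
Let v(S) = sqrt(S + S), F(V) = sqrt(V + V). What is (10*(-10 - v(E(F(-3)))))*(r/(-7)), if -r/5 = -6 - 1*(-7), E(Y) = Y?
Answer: -500/7 - 50*(-3)**(1/4)*2**(3/4)/7 ≈ -82.608 - 11.179*I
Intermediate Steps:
F(V) = sqrt(2)*sqrt(V) (F(V) = sqrt(2*V) = sqrt(2)*sqrt(V))
v(S) = sqrt(2)*sqrt(S) (v(S) = sqrt(2*S) = sqrt(2)*sqrt(S))
r = -5 (r = -5*(-6 - 1*(-7)) = -5*(-6 + 7) = -5*1 = -5)
(10*(-10 - v(E(F(-3)))))*(r/(-7)) = (10*(-10 - sqrt(2)*sqrt(sqrt(2)*sqrt(-3))))*(-5/(-7)) = (10*(-10 - sqrt(2)*sqrt(sqrt(2)*(I*sqrt(3)))))*(-5*(-1/7)) = (10*(-10 - sqrt(2)*sqrt(I*sqrt(6))))*(5/7) = (10*(-10 - sqrt(2)*6**(1/4)*sqrt(I)))*(5/7) = (10*(-10 - 2**(3/4)*3**(1/4)*sqrt(I)))*(5/7) = (-100 - 10*2**(3/4)*3**(1/4)*sqrt(I))*(5/7) = -500/7 - 50*2**(3/4)*3**(1/4)*sqrt(I)/7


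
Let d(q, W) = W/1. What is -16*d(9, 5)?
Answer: -80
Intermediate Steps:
d(q, W) = W (d(q, W) = W*1 = W)
-16*d(9, 5) = -16*5 = -80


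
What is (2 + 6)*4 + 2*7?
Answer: 46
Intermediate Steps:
(2 + 6)*4 + 2*7 = 8*4 + 14 = 32 + 14 = 46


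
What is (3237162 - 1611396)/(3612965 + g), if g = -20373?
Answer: 812883/1796296 ≈ 0.45253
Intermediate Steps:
(3237162 - 1611396)/(3612965 + g) = (3237162 - 1611396)/(3612965 - 20373) = 1625766/3592592 = 1625766*(1/3592592) = 812883/1796296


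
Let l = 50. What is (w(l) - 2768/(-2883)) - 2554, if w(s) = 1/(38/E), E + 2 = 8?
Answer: -139839217/54777 ≈ -2552.9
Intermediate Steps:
E = 6 (E = -2 + 8 = 6)
w(s) = 3/19 (w(s) = 1/(38/6) = 1/(38*(⅙)) = 1/(19/3) = 3/19)
(w(l) - 2768/(-2883)) - 2554 = (3/19 - 2768/(-2883)) - 2554 = (3/19 - 2768*(-1/2883)) - 2554 = (3/19 + 2768/2883) - 2554 = 61241/54777 - 2554 = -139839217/54777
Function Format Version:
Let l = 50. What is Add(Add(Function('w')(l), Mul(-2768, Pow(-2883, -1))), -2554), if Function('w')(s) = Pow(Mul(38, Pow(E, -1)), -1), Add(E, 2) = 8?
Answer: Rational(-139839217, 54777) ≈ -2552.9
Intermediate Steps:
E = 6 (E = Add(-2, 8) = 6)
Function('w')(s) = Rational(3, 19) (Function('w')(s) = Pow(Mul(38, Pow(6, -1)), -1) = Pow(Mul(38, Rational(1, 6)), -1) = Pow(Rational(19, 3), -1) = Rational(3, 19))
Add(Add(Function('w')(l), Mul(-2768, Pow(-2883, -1))), -2554) = Add(Add(Rational(3, 19), Mul(-2768, Pow(-2883, -1))), -2554) = Add(Add(Rational(3, 19), Mul(-2768, Rational(-1, 2883))), -2554) = Add(Add(Rational(3, 19), Rational(2768, 2883)), -2554) = Add(Rational(61241, 54777), -2554) = Rational(-139839217, 54777)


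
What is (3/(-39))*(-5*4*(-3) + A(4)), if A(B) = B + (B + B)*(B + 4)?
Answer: -128/13 ≈ -9.8462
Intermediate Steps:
A(B) = B + 2*B*(4 + B) (A(B) = B + (2*B)*(4 + B) = B + 2*B*(4 + B))
(3/(-39))*(-5*4*(-3) + A(4)) = (3/(-39))*(-5*4*(-3) + 4*(9 + 2*4)) = (3*(-1/39))*(-20*(-3) + 4*(9 + 8)) = -(60 + 4*17)/13 = -(60 + 68)/13 = -1/13*128 = -128/13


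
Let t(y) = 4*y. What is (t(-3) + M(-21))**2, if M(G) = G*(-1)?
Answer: 81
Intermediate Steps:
M(G) = -G
(t(-3) + M(-21))**2 = (4*(-3) - 1*(-21))**2 = (-12 + 21)**2 = 9**2 = 81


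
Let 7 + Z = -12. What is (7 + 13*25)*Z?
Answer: -6308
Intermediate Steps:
Z = -19 (Z = -7 - 12 = -19)
(7 + 13*25)*Z = (7 + 13*25)*(-19) = (7 + 325)*(-19) = 332*(-19) = -6308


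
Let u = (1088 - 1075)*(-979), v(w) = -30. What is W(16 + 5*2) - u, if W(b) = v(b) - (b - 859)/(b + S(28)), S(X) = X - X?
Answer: 330955/26 ≈ 12729.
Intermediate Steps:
S(X) = 0
W(b) = -30 - (-859 + b)/b (W(b) = -30 - (b - 859)/(b + 0) = -30 - (-859 + b)/b)
u = -12727 (u = 13*(-979) = -12727)
W(16 + 5*2) - u = (-31 + 859/(16 + 5*2)) - 1*(-12727) = (-31 + 859/(16 + 10)) + 12727 = (-31 + 859/26) + 12727 = 53/26 + 12727 = 330955/26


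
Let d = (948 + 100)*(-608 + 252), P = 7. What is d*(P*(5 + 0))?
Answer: -13058080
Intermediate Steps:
d = -373088 (d = 1048*(-356) = -373088)
d*(P*(5 + 0)) = -2611616*(5 + 0) = -2611616*5 = -373088*35 = -13058080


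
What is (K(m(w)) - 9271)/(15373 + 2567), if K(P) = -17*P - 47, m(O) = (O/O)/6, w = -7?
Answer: -11185/21528 ≈ -0.51956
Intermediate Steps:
m(O) = 1/6 (m(O) = 1*(1/6) = 1/6)
K(P) = -47 - 17*P
(K(m(w)) - 9271)/(15373 + 2567) = ((-47 - 17*1/6) - 9271)/(15373 + 2567) = ((-47 - 17/6) - 9271)/17940 = (-299/6 - 9271)*(1/17940) = -55925/6*1/17940 = -11185/21528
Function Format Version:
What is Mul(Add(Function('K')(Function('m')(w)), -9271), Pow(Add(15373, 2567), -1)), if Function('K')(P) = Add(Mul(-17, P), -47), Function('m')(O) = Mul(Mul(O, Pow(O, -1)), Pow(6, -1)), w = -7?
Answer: Rational(-11185, 21528) ≈ -0.51956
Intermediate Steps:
Function('m')(O) = Rational(1, 6) (Function('m')(O) = Mul(1, Rational(1, 6)) = Rational(1, 6))
Function('K')(P) = Add(-47, Mul(-17, P))
Mul(Add(Function('K')(Function('m')(w)), -9271), Pow(Add(15373, 2567), -1)) = Mul(Add(Add(-47, Mul(-17, Rational(1, 6))), -9271), Pow(Add(15373, 2567), -1)) = Mul(Add(Add(-47, Rational(-17, 6)), -9271), Pow(17940, -1)) = Mul(Add(Rational(-299, 6), -9271), Rational(1, 17940)) = Mul(Rational(-55925, 6), Rational(1, 17940)) = Rational(-11185, 21528)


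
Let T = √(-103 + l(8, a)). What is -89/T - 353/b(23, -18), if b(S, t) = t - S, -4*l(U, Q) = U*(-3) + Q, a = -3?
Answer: 353/41 + 178*I*√385/385 ≈ 8.6098 + 9.0717*I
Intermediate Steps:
l(U, Q) = -Q/4 + 3*U/4 (l(U, Q) = -(U*(-3) + Q)/4 = -(-3*U + Q)/4 = -(Q - 3*U)/4 = -Q/4 + 3*U/4)
T = I*√385/2 (T = √(-103 + (-¼*(-3) + (¾)*8)) = √(-103 + (¾ + 6)) = √(-103 + 27/4) = √(-385/4) = I*√385/2 ≈ 9.8107*I)
-89/T - 353/b(23, -18) = -89*(-2*I*√385/385) - 353/(-18 - 1*23) = -(-178)*I*√385/385 - 353/(-18 - 23) = 178*I*√385/385 - 353/(-41) = 178*I*√385/385 - 353*(-1/41) = 178*I*√385/385 + 353/41 = 353/41 + 178*I*√385/385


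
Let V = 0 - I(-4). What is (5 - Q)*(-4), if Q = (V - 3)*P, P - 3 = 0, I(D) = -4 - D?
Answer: -56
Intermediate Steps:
P = 3 (P = 3 + 0 = 3)
V = 0 (V = 0 - (-4 - 1*(-4)) = 0 - (-4 + 4) = 0 - 1*0 = 0 + 0 = 0)
Q = -9 (Q = (0 - 3)*3 = -3*3 = -9)
(5 - Q)*(-4) = (5 - 1*(-9))*(-4) = (5 + 9)*(-4) = 14*(-4) = -56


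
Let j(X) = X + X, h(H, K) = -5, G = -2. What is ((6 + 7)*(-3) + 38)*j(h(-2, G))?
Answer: 10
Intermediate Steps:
j(X) = 2*X
((6 + 7)*(-3) + 38)*j(h(-2, G)) = ((6 + 7)*(-3) + 38)*(2*(-5)) = (13*(-3) + 38)*(-10) = (-39 + 38)*(-10) = -1*(-10) = 10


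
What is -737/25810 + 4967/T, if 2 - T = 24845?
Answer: -146507561/641197830 ≈ -0.22849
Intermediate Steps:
T = -24843 (T = 2 - 1*24845 = 2 - 24845 = -24843)
-737/25810 + 4967/T = -737/25810 + 4967/(-24843) = -737*1/25810 + 4967*(-1/24843) = -737/25810 - 4967/24843 = -146507561/641197830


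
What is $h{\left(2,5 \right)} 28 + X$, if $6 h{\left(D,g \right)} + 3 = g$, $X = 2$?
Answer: $\frac{34}{3} \approx 11.333$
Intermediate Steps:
$h{\left(D,g \right)} = - \frac{1}{2} + \frac{g}{6}$
$h{\left(2,5 \right)} 28 + X = \left(- \frac{1}{2} + \frac{1}{6} \cdot 5\right) 28 + 2 = \left(- \frac{1}{2} + \frac{5}{6}\right) 28 + 2 = \frac{1}{3} \cdot 28 + 2 = \frac{28}{3} + 2 = \frac{34}{3}$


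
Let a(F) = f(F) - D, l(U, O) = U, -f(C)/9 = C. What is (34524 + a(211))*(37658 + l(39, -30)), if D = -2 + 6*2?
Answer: 1229487655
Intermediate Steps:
f(C) = -9*C
D = 10 (D = -2 + 12 = 10)
a(F) = -10 - 9*F (a(F) = -9*F - 1*10 = -9*F - 10 = -10 - 9*F)
(34524 + a(211))*(37658 + l(39, -30)) = (34524 + (-10 - 9*211))*(37658 + 39) = (34524 + (-10 - 1899))*37697 = (34524 - 1909)*37697 = 32615*37697 = 1229487655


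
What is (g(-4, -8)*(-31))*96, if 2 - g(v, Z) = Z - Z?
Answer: -5952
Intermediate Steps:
g(v, Z) = 2 (g(v, Z) = 2 - (Z - Z) = 2 - 1*0 = 2 + 0 = 2)
(g(-4, -8)*(-31))*96 = (2*(-31))*96 = -62*96 = -5952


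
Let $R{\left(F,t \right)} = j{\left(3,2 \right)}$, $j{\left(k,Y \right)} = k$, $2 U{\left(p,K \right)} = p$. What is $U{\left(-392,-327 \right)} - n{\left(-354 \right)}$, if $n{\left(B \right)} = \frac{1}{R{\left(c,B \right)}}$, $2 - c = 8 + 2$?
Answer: $- \frac{589}{3} \approx -196.33$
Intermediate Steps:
$c = -8$ ($c = 2 - \left(8 + 2\right) = 2 - 10 = -8$)
$U{\left(p,K \right)} = \frac{p}{2}$
$R{\left(F,t \right)} = 3$
$n{\left(B \right)} = \frac{1}{3}$
$U{\left(-392,-327 \right)} - n{\left(-354 \right)} = \frac{1}{2} \left(-392\right) - \frac{1}{3} = -196 - \frac{1}{3} = - \frac{589}{3}$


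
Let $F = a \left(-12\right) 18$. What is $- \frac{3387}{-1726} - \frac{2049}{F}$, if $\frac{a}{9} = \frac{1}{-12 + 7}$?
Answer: $- \frac{1849757}{559224} \approx -3.3077$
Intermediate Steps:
$a = - \frac{9}{5}$ ($a = \frac{9}{-12 + 7} = \frac{9}{-5} = 9 \left(- \frac{1}{5}\right) = - \frac{9}{5} \approx -1.8$)
$F = \frac{1944}{5}$ ($F = \left(- \frac{9}{5}\right) \left(-12\right) 18 = \frac{108}{5} \cdot 18 = \frac{1944}{5} \approx 388.8$)
$- \frac{3387}{-1726} - \frac{2049}{F} = - \frac{3387}{-1726} - \frac{2049}{\frac{1944}{5}} = \left(-3387\right) \left(- \frac{1}{1726}\right) - \frac{3415}{648} = \frac{3387}{1726} - \frac{3415}{648} = - \frac{1849757}{559224}$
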